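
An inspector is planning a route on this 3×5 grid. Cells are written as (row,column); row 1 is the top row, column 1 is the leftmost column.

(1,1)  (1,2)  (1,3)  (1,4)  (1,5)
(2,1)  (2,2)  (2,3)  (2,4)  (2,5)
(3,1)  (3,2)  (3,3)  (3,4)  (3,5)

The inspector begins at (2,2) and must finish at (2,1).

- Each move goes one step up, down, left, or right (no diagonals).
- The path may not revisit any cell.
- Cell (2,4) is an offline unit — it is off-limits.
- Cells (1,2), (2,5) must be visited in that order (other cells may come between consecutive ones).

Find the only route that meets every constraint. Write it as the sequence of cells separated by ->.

The waypoints must appear in the order (1,2), (2,5), with no cell reused.
Route from (2,2): up to (1,2), 3× right (reaching (1,5)), 2× down (reaching (3,5)), 4× left (reaching (3,1)), up to (2,1) — 11 moves in all.
Check: order respected ((1,2) at step 1, (2,5) at step 5).

(2,2) -> (1,2) -> (1,3) -> (1,4) -> (1,5) -> (2,5) -> (3,5) -> (3,4) -> (3,3) -> (3,2) -> (3,1) -> (2,1)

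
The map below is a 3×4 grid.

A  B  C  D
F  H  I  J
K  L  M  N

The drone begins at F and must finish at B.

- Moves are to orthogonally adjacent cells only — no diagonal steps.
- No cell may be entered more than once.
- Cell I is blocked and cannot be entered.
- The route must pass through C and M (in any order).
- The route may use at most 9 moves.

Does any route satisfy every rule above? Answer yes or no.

yes

One route that works: F → K → L → M → N → J → D → C → B.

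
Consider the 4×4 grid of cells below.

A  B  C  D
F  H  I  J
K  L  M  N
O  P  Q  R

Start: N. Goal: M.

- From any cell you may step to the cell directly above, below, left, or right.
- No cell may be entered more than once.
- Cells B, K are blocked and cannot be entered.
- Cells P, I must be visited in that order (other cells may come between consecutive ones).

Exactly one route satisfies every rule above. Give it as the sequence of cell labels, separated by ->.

The waypoints must appear in the order P, I, with no cell reused.
Route from N: down 1 to R, left 2 to P, up 2 to H, right 1 to I, down 1 to M — 7 moves in all.
Check: order respected (P at step 3, I at step 6).

N -> R -> Q -> P -> L -> H -> I -> M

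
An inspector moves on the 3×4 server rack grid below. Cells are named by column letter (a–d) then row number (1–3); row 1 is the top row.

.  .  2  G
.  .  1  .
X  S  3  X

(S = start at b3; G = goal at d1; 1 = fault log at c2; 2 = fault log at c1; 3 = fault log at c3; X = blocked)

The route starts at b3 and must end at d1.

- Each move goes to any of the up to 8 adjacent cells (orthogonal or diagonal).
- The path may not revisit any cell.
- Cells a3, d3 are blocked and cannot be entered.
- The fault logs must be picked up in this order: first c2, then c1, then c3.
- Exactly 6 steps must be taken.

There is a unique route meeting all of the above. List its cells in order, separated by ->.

The waypoints must appear in the order c2, c1, c3, with no cell reused.
Route from b3: up-right 1 to c2, up 1 to c1, down-left 1 to b2, down-right 1 to c3, up-right 1 to d2, up 1 to d1 — 6 moves in all.
Check: order respected (1 at step 1, 2 at step 2, 3 at step 4); 6 moves as required.

b3 -> c2 -> c1 -> b2 -> c3 -> d2 -> d1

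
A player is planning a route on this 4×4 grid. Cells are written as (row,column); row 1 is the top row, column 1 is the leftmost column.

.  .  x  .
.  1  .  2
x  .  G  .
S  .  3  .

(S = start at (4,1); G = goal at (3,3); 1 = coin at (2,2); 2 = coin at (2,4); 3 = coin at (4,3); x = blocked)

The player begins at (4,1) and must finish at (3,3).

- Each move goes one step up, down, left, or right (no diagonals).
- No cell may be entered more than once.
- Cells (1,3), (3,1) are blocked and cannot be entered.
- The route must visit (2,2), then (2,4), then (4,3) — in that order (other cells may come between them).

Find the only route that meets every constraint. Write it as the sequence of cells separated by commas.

(4,1), (4,2), (3,2), (2,2), (2,3), (2,4), (3,4), (4,4), (4,3), (3,3)

The waypoints must appear in the order (2,2), (2,4), (4,3), with no cell reused.
Route from (4,1): right 1 to (4,2), up 2 to (2,2), right 2 to (2,4), down 2 to (4,4), left 1 to (4,3), up 1 to (3,3) — 9 moves in all.
Check: order respected (1 at step 3, 2 at step 5, 3 at step 8).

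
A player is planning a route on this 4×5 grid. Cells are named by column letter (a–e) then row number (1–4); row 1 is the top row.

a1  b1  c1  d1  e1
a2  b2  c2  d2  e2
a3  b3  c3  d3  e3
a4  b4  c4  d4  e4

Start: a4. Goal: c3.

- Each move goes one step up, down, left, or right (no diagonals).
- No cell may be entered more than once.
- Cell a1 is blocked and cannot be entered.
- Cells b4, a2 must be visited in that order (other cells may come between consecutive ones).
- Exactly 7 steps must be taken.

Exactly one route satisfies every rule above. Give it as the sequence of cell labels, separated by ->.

a4 -> b4 -> b3 -> a3 -> a2 -> b2 -> c2 -> c3

The waypoints must appear in the order b4, a2, with no cell reused.
Route from a4: right to b4, up to b3, left to a3, up to a2, 2× right (reaching c2), down to c3 — 7 moves in all.
Check: order respected (b4 at step 1, a2 at step 4); 7 moves as required.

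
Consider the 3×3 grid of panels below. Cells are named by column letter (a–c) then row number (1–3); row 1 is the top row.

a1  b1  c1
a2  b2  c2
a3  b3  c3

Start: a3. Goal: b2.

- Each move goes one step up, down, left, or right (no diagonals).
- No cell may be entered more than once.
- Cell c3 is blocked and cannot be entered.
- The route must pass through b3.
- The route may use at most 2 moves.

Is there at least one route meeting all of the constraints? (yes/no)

yes

One route that works: a3 → b3 → b2.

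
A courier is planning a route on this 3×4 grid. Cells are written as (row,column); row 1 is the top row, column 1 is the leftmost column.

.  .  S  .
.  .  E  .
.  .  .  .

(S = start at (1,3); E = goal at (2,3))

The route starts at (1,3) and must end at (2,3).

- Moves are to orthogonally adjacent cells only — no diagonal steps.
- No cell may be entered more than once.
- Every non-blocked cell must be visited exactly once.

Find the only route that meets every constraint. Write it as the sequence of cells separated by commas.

Need to visit all 12 open cells exactly once, starting at (1,3) and ending at (2,3).
Cell (1,4) has only two open neighbours ((2,4) and (1,3)), so the path must pass straight through it: one of those is the cell it's entered from and the other is where it exits.
Route from (1,3): right 1 to (1,4), down 2 to (3,4), left 3 to (3,1), up 2 to (1,1), right 1 to (1,2), down 1 to (2,2), right 1 to (2,3) — 11 moves in all.
Check: all 12 open cells covered.

(1,3), (1,4), (2,4), (3,4), (3,3), (3,2), (3,1), (2,1), (1,1), (1,2), (2,2), (2,3)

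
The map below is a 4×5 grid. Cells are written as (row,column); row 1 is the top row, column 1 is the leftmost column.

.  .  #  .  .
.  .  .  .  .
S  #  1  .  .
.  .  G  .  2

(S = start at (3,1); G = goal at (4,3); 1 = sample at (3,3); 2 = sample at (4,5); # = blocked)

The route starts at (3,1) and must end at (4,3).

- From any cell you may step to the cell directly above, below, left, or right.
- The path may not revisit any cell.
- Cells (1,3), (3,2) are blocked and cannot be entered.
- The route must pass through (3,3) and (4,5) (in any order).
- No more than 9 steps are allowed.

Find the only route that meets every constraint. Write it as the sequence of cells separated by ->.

(3,1) -> (2,1) -> (2,2) -> (2,3) -> (3,3) -> (3,4) -> (3,5) -> (4,5) -> (4,4) -> (4,3)

The 9-move cap with required stops at (3,3), (4,5) leaves no slack for detours.
Route from (3,1): up 1 to (2,1), right 2 to (2,3), down 1 to (3,3), right 2 to (3,5), down 1 to (4,5), left 2 to (4,3) — 9 moves in all.
Check: all required cells visited; 9 ≤ 9 moves.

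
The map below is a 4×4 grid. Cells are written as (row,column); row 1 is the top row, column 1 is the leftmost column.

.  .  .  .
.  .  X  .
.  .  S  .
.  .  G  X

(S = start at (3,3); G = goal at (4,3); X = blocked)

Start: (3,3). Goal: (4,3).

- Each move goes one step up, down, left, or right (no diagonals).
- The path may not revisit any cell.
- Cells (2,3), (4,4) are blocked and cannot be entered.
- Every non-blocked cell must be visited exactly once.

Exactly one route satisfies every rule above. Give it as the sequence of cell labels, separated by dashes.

(3,3) - (3,4) - (2,4) - (1,4) - (1,3) - (1,2) - (1,1) - (2,1) - (2,2) - (3,2) - (3,1) - (4,1) - (4,2) - (4,3)

Need to visit all 14 open cells exactly once, starting at (3,3) and ending at (4,3).
Route from (3,3): right to (3,4), 2× up (reaching (1,4)), 3× left (reaching (1,1)), down to (2,1), right to (2,2), down to (3,2), left to (3,1), down to (4,1), 2× right (reaching (4,3)) — 13 moves in all.
Check: all 14 open cells covered.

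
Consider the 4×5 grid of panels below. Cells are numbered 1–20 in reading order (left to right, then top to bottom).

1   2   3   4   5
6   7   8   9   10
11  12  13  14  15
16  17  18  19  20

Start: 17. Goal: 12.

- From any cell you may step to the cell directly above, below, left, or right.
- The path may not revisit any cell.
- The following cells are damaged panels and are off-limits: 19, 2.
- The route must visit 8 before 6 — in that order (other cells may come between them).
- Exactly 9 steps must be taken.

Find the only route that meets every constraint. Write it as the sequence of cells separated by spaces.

17 18 13 14 9 8 7 6 11 12

The waypoints must appear in the order 8, 6, with no cell reused.
Route from 17: right 1 to 18, up 1 to 13, right 1 to 14, up 1 to 9, left 3 to 6, down 1 to 11, right 1 to 12 — 9 moves in all.
Check: order respected (8 at step 5, 6 at step 7); 9 moves as required.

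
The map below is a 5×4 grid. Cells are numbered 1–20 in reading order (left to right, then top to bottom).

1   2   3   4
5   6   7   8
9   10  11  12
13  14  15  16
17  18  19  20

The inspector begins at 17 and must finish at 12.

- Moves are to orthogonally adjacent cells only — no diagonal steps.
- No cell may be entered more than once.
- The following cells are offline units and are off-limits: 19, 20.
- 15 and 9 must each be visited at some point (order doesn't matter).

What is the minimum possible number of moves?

7

Any route passes through 15 and 9 in some order between 17 and 12. Summing Manhattan distances along each leg and taking the cheapest ordering (17 → 9 → 15 → 12) gives a lower bound of 2 + 3 + 2 = 7 moves.
A route of 7 moves achieves this: 17 → 13 → 9 → 10 → 14 → 15 → 11 → 12.
Since 7 matches the lower bound, it is optimal.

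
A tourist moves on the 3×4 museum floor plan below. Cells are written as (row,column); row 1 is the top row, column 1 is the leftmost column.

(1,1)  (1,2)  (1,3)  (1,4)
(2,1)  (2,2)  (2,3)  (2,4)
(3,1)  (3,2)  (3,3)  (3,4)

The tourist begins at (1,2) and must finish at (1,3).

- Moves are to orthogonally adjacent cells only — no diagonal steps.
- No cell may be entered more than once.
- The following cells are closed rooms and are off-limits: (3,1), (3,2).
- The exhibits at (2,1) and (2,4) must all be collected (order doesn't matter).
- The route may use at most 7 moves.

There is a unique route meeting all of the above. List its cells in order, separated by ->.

The 7-move cap with required stops at (2,1), (2,4) leaves no slack for detours.
Route from (1,2): left 1 to (1,1), down 1 to (2,1), right 3 to (2,4), up 1 to (1,4), left 1 to (1,3) — 7 moves in all.
Check: all required cells visited; 7 ≤ 7 moves.

(1,2) -> (1,1) -> (2,1) -> (2,2) -> (2,3) -> (2,4) -> (1,4) -> (1,3)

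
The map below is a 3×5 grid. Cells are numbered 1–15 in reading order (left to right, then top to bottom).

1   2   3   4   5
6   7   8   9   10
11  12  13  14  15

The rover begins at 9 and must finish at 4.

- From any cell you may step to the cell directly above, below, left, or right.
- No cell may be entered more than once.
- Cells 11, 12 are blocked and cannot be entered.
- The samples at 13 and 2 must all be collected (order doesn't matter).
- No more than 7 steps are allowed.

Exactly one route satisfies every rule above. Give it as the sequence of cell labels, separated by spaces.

Any route must reach 13 and 2 and still end at 4 within 7 moves, so the order of the required stops is forced.
Route from 9: down 1 to 14, left 1 to 13, up 1 to 8, left 1 to 7, up 1 to 2, right 2 to 4 — 7 moves in all.
Check: all required cells visited; 7 ≤ 7 moves.

9 14 13 8 7 2 3 4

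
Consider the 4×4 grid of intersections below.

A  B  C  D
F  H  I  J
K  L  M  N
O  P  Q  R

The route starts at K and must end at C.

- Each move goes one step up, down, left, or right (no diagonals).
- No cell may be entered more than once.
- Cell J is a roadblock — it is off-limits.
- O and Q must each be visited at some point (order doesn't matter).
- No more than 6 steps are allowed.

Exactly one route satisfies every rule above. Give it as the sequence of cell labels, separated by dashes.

K - O - P - Q - M - I - C

Any route must reach O and Q and still end at C within 6 moves, so the order of the required stops is forced.
Route from K: down 1 to O, right 2 to Q, up 3 to C — 6 moves in all.
Check: all required cells visited; 6 ≤ 6 moves.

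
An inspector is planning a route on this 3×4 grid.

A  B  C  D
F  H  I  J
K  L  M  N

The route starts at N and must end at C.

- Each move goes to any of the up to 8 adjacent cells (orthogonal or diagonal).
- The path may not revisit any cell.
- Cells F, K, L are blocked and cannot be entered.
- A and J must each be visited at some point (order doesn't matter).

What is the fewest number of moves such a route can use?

Any route passes through A and J in some order between N and C. Summing Chebyshev distances along each leg and taking the cheapest ordering (N → J → A → C) gives a lower bound of 1 + 3 + 2 = 6 moves.
A route of 6 moves achieves this: N → J → I → B → A → H → C.
Since 6 matches the lower bound, it is optimal.

6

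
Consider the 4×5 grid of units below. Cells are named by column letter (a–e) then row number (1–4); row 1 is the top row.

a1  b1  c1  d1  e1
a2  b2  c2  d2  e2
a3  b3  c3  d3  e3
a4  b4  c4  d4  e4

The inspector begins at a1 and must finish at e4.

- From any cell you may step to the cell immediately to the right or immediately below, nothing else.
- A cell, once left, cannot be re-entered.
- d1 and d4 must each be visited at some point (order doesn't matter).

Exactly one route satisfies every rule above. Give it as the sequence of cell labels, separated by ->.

a1 -> b1 -> c1 -> d1 -> d2 -> d3 -> d4 -> e4

Moves only go right or down, so the column and row indices never decrease.
Route from a1: 3× right (reaching d1), 3× down (reaching d4), right to e4 — 7 moves in all.
Check: all required cells visited.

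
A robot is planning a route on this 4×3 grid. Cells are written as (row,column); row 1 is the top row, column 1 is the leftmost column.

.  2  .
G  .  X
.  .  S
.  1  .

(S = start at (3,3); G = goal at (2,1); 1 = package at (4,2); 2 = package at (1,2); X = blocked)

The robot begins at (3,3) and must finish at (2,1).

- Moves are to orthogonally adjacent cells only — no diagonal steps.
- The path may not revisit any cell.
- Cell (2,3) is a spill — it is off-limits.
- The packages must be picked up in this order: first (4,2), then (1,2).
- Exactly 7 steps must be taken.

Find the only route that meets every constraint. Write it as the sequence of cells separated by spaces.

(3,3) (4,3) (4,2) (3,2) (2,2) (1,2) (1,1) (2,1)

The waypoints must appear in the order (4,2), (1,2), with no cell reused.
Route from (3,3): down to (4,3), left to (4,2), 3× up (reaching (1,2)), left to (1,1), down to (2,1) — 7 moves in all.
Check: order respected (1 at step 2, 2 at step 5); 7 moves as required.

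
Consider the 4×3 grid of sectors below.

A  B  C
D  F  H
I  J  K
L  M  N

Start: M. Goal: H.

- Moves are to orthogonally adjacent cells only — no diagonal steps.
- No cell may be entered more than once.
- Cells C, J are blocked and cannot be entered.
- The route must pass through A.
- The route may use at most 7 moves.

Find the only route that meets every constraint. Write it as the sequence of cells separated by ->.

M -> L -> I -> D -> A -> B -> F -> H

Any route must reach A and still end at H within 7 moves, so the order of the required stops is forced.
Route from M: left 1 to L, up 3 to A, right 1 to B, down 1 to F, right 1 to H — 7 moves in all.
Check: all required cells visited; 7 ≤ 7 moves.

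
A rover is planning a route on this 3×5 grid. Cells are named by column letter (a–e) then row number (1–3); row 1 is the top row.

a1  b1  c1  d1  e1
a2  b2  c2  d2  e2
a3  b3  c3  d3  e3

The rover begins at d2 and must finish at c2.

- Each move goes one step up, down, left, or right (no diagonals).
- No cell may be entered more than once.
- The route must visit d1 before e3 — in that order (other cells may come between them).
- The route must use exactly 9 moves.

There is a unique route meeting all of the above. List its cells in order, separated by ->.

d2 -> d1 -> e1 -> e2 -> e3 -> d3 -> c3 -> b3 -> b2 -> c2

The waypoints must appear in the order d1, e3, with no cell reused.
Route from d2: up 1 to d1, right 1 to e1, down 2 to e3, left 3 to b3, up 1 to b2, right 1 to c2 — 9 moves in all.
Check: order respected (d1 at step 1, e3 at step 4); 9 moves as required.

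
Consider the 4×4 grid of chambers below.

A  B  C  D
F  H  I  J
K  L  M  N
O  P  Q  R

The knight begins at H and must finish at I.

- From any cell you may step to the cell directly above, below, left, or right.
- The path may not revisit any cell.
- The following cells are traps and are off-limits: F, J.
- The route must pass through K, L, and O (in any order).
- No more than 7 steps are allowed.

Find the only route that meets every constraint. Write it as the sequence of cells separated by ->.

H -> L -> K -> O -> P -> Q -> M -> I

Any route must reach K, L, and O and still end at I within 7 moves, so the order of the required stops is forced.
Route from H: down 1 to L, left 1 to K, down 1 to O, right 2 to Q, up 2 to I — 7 moves in all.
Check: all required cells visited; 7 ≤ 7 moves.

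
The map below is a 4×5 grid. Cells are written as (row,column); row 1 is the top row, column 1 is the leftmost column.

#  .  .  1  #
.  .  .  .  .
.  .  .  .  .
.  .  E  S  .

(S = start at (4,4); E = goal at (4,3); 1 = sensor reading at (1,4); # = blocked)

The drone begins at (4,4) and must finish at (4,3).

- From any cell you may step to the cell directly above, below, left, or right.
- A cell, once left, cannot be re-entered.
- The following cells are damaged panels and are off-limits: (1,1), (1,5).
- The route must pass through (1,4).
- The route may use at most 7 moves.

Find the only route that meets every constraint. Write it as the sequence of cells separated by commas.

(4,4), (3,4), (2,4), (1,4), (1,3), (2,3), (3,3), (4,3)

The budget equals the shortest possible length, so every move has to be on a shortest route through the required cells.
Route from (4,4): 3× up (reaching (1,4)), left to (1,3), 3× down (reaching (4,3)) — 7 moves in all.
Check: all required cells visited; 7 ≤ 7 moves.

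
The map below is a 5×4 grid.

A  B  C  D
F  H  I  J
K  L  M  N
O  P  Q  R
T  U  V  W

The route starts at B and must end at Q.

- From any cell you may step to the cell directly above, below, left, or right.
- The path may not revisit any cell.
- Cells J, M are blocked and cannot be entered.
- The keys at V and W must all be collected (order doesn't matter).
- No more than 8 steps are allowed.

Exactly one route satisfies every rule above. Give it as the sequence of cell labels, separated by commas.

The 8-move cap with required stops at V, W leaves no slack for detours.
Route from B: 4× down (reaching U), 2× right (reaching W), up to R, left to Q — 8 moves in all.
Check: all required cells visited; 8 ≤ 8 moves.

B, H, L, P, U, V, W, R, Q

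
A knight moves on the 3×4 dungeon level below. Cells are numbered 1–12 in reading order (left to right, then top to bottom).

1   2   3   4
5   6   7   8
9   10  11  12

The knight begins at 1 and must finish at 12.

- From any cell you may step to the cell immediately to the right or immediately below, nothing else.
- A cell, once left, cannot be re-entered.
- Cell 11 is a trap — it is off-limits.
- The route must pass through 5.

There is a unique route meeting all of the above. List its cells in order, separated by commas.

1, 5, 6, 7, 8, 12

Moves only go right or down, so the column and row indices never decrease.
Route from 1: down 1 to 5, right 3 to 8, down 1 to 12 — 5 moves in all.
Check: all required cells visited.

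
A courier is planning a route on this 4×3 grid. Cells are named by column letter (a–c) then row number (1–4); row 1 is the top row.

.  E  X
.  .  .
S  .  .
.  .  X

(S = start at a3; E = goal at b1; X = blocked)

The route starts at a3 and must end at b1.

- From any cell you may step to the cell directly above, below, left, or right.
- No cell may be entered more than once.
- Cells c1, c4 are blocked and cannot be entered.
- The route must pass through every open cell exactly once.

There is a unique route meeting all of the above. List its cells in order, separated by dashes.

Need to visit all 10 open cells exactly once, starting at a3 and ending at b1.
Cell a1 has only two open neighbours (a2 and b1), so the path must pass straight through it: one of those is the cell it's entered from and the other is where it exits.
Route from a3: down to a4, right to b4, up to b3, right to c3, up to c2, 2× left (reaching a2), up to a1, right to b1 — 9 moves in all.
Check: all 10 open cells covered.

a3 - a4 - b4 - b3 - c3 - c2 - b2 - a2 - a1 - b1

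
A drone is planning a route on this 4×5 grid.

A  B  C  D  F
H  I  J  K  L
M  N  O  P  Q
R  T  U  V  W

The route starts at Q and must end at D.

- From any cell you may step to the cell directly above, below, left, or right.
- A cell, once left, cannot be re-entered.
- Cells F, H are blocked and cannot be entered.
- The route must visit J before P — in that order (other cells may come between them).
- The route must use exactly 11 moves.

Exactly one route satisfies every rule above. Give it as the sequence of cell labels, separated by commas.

Q, W, V, U, T, N, I, J, O, P, K, D

The waypoints must appear in the order J, P, with no cell reused.
Route from Q: down to W, 3× left (reaching T), 2× up (reaching I), right to J, down to O, right to P, 2× up (reaching D) — 11 moves in all.
Check: order respected (J at step 7, P at step 9); 11 moves as required.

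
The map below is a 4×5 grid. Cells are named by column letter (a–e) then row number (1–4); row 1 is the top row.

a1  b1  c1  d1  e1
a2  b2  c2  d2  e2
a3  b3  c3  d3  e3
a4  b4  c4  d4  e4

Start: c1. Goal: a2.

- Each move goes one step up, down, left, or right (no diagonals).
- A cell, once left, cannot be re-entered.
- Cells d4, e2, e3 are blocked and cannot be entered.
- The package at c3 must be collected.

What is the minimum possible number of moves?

Any route passes through c3 somewhere between c1 and a2. Summing Manhattan distances along the two legs (c1 → c3 → a2) gives a lower bound of 2 + 3 = 5 moves.
A route of 5 moves achieves this: c1 → c2 → c3 → b3 → b2 → a2.
Since 5 matches the lower bound, it is optimal.

5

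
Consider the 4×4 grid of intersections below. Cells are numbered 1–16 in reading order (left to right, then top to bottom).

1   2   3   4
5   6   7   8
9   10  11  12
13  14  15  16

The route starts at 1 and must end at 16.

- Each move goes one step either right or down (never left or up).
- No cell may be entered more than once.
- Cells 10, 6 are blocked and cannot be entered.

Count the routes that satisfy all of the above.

A right/down-only route from 1 to 16 makes exactly 3 down-moves and 3 right-moves in some order.
With no other constraints that would be C(6,3) = 20 routes.
Subtract routes through each blocked cell (inclusion–exclusion for overlaps): − through 6: 12 − through 10: 9 + through 6&10: 6 → 5.
That gives 5 routes.

5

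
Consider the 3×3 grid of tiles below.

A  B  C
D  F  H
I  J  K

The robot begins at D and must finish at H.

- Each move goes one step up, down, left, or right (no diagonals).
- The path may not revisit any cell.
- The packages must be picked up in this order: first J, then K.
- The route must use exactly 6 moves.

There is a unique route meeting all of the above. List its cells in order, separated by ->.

The waypoints must appear in the order J, K, with no cell reused.
Route from D: up to A, right to B, 2× down (reaching J), right to K, up to H — 6 moves in all.
Check: order respected (J at step 4, K at step 5); 6 moves as required.

D -> A -> B -> F -> J -> K -> H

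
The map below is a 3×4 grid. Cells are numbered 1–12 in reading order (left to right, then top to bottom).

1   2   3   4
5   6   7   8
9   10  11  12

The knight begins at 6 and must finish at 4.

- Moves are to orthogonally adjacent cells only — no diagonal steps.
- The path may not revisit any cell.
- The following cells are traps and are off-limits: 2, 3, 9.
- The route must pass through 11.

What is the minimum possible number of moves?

5

Any route passes through 11 somewhere between 6 and 4. Summing Manhattan distances along the two legs (6 → 11 → 4) gives a lower bound of 2 + 3 = 5 moves.
A route of 5 moves achieves this: 6 → 10 → 11 → 7 → 8 → 4.
Since 5 matches the lower bound, it is optimal.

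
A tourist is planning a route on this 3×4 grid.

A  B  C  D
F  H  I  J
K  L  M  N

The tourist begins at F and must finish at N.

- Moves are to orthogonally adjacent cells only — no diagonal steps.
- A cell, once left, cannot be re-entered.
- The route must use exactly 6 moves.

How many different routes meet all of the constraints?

Need simple routes of exactly 6 moves from F to N (Manhattan distance 4, so 1 moves are spent on a detour and 1 undoing it).
Branch systematically from the start, pruning whenever the remaining move budget drops below the Manhattan distance to N or differs from it in parity. Grouping the completions by first move — via A: 6; via K: 3; via H: 5 — and summing: 6 + 3 + 5 = 14.
That gives 14 routes.

14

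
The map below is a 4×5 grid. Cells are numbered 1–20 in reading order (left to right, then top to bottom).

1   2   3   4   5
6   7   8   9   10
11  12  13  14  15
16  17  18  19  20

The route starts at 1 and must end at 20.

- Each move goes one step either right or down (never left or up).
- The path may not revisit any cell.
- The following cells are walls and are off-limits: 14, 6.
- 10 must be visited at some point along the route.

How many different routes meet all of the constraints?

A right/down-only route from 1 to 20 makes exactly 3 down-moves and 4 right-moves in some order.
With no other constraints that would be C(7,3) = 35 routes.
Split at 10 and multiply the segment counts (each segment already excludes blocked cells): 1→10: 4; 10→20: 1; product = 4.
That gives 4 routes.

4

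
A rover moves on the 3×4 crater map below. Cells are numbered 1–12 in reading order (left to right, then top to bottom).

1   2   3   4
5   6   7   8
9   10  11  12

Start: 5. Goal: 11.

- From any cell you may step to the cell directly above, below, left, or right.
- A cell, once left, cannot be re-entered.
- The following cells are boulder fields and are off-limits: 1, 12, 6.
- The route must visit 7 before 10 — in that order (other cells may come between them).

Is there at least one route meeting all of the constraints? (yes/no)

Every way from 5 to 7 runs through 11 — but 11 is where the route must end, so it would be entered once on the way to 7 and again at the finish.

no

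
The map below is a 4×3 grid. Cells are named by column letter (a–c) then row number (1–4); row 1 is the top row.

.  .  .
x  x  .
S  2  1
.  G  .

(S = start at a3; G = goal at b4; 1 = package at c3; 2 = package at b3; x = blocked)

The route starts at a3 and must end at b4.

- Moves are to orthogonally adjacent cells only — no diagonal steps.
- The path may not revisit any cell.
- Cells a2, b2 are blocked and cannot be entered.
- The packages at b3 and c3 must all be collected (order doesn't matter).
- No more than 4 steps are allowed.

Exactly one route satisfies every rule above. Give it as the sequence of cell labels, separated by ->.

a3 -> b3 -> c3 -> c4 -> b4

Any route must reach b3 and c3 and still end at b4 within 4 moves, so the order of the required stops is forced.
Route from a3: right 2 to c3, down 1 to c4, left 1 to b4 — 4 moves in all.
Check: all required cells visited; 4 ≤ 4 moves.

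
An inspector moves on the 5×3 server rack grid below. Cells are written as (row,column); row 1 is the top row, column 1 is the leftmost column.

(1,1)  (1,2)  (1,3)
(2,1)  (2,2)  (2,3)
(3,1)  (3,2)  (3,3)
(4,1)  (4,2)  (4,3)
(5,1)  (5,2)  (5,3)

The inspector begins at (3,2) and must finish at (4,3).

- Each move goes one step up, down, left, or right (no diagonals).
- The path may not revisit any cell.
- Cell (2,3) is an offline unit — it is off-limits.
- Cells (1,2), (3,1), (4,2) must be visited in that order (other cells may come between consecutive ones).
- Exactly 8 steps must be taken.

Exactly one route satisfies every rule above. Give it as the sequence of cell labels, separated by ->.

The waypoints must appear in the order (1,2), (3,1), (4,2), with no cell reused.
Route from (3,2): up 2 to (1,2), left 1 to (1,1), down 3 to (4,1), right 2 to (4,3) — 8 moves in all.
Check: order respected ((1,2) at step 2, (3,1) at step 5, (4,2) at step 7); 8 moves as required.

(3,2) -> (2,2) -> (1,2) -> (1,1) -> (2,1) -> (3,1) -> (4,1) -> (4,2) -> (4,3)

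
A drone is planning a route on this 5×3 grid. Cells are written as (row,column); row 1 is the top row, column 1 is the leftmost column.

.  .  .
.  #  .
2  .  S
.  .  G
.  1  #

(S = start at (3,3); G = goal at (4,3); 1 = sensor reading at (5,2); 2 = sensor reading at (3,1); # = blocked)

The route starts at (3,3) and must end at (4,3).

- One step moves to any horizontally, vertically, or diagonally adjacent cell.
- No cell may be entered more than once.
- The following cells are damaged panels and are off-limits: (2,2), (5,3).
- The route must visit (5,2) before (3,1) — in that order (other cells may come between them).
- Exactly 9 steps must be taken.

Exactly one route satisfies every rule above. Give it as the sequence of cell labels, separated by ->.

The waypoints must appear in the order (5,2), (3,1), with no cell reused.
Route from (3,3): down-left to (4,2), down to (5,2), up-left to (4,1), 2× up (reaching (2,1)), up-right to (1,2), down-right to (2,3), down-left to (3,2), down-right to (4,3) — 9 moves in all.
Check: order respected (1 at step 2, 2 at step 4); 9 moves as required.

(3,3) -> (4,2) -> (5,2) -> (4,1) -> (3,1) -> (2,1) -> (1,2) -> (2,3) -> (3,2) -> (4,3)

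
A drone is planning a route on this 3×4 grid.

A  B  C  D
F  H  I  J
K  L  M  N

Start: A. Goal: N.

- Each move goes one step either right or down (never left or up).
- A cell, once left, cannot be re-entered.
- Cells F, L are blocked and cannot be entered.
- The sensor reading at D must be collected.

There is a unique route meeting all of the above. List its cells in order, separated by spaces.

Moves only go right or down, so the column and row indices never decrease.
Route from A: 3× right (reaching D), 2× down (reaching N) — 5 moves in all.
Check: all required cells visited.

A B C D J N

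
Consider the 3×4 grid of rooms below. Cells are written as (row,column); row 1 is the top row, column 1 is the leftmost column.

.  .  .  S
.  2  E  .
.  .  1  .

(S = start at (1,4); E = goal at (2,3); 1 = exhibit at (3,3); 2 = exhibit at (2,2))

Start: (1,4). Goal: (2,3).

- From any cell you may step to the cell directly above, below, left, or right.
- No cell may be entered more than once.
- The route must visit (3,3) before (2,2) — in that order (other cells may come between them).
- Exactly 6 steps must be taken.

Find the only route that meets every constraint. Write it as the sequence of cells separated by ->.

The waypoints must appear in the order (3,3), (2,2), with no cell reused.
Route from (1,4): 2× down (reaching (3,4)), 2× left (reaching (3,2)), up to (2,2), right to (2,3) — 6 moves in all.
Check: order respected (1 at step 3, 2 at step 5); 6 moves as required.

(1,4) -> (2,4) -> (3,4) -> (3,3) -> (3,2) -> (2,2) -> (2,3)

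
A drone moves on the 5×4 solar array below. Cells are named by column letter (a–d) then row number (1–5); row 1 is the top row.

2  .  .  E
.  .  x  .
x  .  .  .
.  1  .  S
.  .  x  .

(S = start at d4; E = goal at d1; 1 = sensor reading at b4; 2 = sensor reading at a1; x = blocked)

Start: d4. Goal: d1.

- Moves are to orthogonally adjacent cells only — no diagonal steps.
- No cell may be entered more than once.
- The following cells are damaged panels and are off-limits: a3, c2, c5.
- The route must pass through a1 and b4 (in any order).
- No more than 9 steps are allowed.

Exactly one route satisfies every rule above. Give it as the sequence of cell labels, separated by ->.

d4 -> c4 -> b4 -> b3 -> b2 -> a2 -> a1 -> b1 -> c1 -> d1

Any route must reach a1 and b4 and still end at d1 within 9 moves, so the order of the required stops is forced.
Route from d4: 2× left (reaching b4), 2× up (reaching b2), left to a2, up to a1, 3× right (reaching d1) — 9 moves in all.
Check: all required cells visited; 9 ≤ 9 moves.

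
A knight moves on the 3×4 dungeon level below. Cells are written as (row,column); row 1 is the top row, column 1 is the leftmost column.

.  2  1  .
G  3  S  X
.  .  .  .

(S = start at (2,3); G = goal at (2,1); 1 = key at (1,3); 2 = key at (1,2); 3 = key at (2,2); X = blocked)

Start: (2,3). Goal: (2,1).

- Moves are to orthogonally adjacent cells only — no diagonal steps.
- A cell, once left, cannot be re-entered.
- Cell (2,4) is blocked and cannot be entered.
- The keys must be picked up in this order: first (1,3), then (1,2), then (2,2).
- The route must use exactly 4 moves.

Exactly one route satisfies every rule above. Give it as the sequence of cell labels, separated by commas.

The waypoints must appear in the order (1,3), (1,2), (2,2), with no cell reused.
Route from (2,3): up 1 to (1,3), left 1 to (1,2), down 1 to (2,2), left 1 to (2,1) — 4 moves in all.
Check: order respected (1 at step 1, 2 at step 2, 3 at step 3); 4 moves as required.

(2,3), (1,3), (1,2), (2,2), (2,1)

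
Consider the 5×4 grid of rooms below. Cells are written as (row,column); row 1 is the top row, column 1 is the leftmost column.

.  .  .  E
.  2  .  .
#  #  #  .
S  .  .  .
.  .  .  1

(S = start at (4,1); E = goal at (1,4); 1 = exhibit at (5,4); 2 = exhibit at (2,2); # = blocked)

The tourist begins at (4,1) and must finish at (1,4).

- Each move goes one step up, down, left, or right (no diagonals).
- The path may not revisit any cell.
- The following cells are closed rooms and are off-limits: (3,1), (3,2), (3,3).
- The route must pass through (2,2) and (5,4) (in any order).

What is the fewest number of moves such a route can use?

12

Any route passes through (2,2) and (5,4) in some order between (4,1) and (1,4). Summing Manhattan distances along each leg and taking the cheapest ordering ((4,1) → (5,4) → (2,2) → (1,4)) gives a lower bound of 4 + 5 + 3 = 12 moves.
A route of 12 moves achieves this: (4,1) → (5,1) → (5,2) → (5,3) → (5,4) → (4,4) → (3,4) → (2,4) → (2,3) → (2,2) → (1,2) → (1,3) → (1,4).
Since 12 matches the lower bound, it is optimal.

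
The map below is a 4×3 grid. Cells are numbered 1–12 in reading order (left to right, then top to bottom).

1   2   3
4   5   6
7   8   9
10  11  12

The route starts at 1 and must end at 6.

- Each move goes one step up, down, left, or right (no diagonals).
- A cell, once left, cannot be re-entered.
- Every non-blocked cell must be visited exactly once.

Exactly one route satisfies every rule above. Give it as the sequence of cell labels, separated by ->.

1 -> 4 -> 7 -> 10 -> 11 -> 12 -> 9 -> 8 -> 5 -> 2 -> 3 -> 6

Need to visit all 12 open cells exactly once, starting at 1 and ending at 6.
Cell 12 has only two open neighbours (9 and 11), so the path must pass straight through it: one of those is the cell it's entered from and the other is where it exits.
Route from 1: 3× down (reaching 10), 2× right (reaching 12), up to 9, left to 8, 2× up (reaching 2), right to 3, down to 6 — 11 moves in all.
Check: all 12 open cells covered.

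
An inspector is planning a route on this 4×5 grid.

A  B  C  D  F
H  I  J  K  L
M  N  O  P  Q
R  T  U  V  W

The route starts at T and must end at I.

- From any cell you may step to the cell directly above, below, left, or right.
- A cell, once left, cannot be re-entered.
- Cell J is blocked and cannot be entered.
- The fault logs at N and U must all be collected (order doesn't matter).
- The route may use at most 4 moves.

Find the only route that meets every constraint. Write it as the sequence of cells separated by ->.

T -> U -> O -> N -> I

Any route must reach N and U and still end at I within 4 moves, so the order of the required stops is forced.
Route from T: right to U, up to O, left to N, up to I — 4 moves in all.
Check: all required cells visited; 4 ≤ 4 moves.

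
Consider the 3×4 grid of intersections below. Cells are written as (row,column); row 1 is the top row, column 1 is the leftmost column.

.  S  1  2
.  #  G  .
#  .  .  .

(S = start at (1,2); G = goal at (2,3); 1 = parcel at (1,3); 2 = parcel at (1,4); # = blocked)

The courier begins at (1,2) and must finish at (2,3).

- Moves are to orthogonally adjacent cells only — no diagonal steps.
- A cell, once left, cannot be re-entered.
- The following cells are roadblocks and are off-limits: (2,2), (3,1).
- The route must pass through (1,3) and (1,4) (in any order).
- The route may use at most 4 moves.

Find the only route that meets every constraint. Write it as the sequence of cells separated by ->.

(1,2) -> (1,3) -> (1,4) -> (2,4) -> (2,3)

The budget equals the shortest possible length, so every move has to be on a shortest route through the required cells.
Route from (1,2): 2× right (reaching (1,4)), down to (2,4), left to (2,3) — 4 moves in all.
Check: all required cells visited; 4 ≤ 4 moves.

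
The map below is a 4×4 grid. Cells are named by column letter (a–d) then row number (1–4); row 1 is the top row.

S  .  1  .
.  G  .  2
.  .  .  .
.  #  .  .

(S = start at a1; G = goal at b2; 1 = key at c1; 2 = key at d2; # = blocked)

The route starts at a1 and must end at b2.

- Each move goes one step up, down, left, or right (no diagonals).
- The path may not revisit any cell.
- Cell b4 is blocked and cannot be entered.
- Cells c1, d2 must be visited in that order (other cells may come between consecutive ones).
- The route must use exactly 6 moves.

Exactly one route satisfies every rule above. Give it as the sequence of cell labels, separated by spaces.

a1 b1 c1 d1 d2 c2 b2

The waypoints must appear in the order c1, d2, with no cell reused.
Route from a1: 3× right (reaching d1), down to d2, 2× left (reaching b2) — 6 moves in all.
Check: order respected (1 at step 2, 2 at step 4); 6 moves as required.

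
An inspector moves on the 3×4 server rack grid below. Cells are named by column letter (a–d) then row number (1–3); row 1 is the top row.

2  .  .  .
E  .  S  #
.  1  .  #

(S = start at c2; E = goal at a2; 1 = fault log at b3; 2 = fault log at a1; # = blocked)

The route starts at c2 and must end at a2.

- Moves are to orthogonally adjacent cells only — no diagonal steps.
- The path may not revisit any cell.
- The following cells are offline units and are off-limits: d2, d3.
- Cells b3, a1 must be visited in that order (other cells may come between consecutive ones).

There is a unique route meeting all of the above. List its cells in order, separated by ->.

The waypoints must appear in the order b3, a1, with no cell reused.
Route from c2: down 1 to c3, left 1 to b3, up 2 to b1, left 1 to a1, down 1 to a2 — 6 moves in all.
Check: order respected (1 at step 2, 2 at step 5).

c2 -> c3 -> b3 -> b2 -> b1 -> a1 -> a2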